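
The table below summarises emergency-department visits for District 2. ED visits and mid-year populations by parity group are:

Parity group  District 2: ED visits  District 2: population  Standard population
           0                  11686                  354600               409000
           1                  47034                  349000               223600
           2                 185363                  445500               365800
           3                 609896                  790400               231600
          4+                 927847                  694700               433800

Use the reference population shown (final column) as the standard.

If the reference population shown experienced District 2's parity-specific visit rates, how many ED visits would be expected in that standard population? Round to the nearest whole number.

953911

Parity-specific rates per 1000 for District 2: 32.955, 134.768, 416.079, 771.630, 1335.608.
Expected ED visits = Σ (standard pop × parity-specific rate ÷ 1000)
= 409000×32.955/1000 + 223600×134.768/1000 + 365800×416.079/1000 + 231600×771.630/1000 + 433800×1335.608/1000
= 13478.78 + 30134.10 + 152201.54 + 178709.40 + 579386.83 = 953910.65.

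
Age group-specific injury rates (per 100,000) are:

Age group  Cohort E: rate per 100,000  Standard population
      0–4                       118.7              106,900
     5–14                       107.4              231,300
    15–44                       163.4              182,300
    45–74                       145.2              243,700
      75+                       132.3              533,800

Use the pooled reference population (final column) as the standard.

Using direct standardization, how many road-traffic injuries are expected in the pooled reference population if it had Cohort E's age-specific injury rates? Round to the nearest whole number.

Expected road-traffic injuries = Σ (standard pop × age-specific rate ÷ 100,000)
= 106,900×118.7/100,000 + 231,300×107.4/100,000 + 182,300×163.4/100,000 + 243,700×145.2/100,000 + 533,800×132.3/100,000
= 126.89 + 248.42 + 297.88 + 353.85 + 706.22 = 1733.25.

1733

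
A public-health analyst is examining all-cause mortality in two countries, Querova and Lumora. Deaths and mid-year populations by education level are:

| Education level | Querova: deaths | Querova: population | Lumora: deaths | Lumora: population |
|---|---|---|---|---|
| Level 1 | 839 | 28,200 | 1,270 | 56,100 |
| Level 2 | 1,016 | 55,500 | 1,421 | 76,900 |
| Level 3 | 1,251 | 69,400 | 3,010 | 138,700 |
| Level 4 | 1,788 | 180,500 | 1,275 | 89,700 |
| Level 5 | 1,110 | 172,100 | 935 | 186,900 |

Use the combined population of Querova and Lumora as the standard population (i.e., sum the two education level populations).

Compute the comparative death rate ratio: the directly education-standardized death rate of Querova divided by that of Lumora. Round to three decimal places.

0.943

Education-specific rates per 100,000 for Querova: 2975.18, 1830.63, 1802.59, 990.58, 644.97.
For Lumora: 2263.81, 1847.85, 2170.15, 1421.40, 500.27.
Combined standard total = 1,054,000; weights = 0.0800, 0.1256, 0.1974, 0.2564, 0.3406.
Querova: 0.0800×2975.18 + 0.1256×1830.63 + 0.1974×1802.59 + 0.2564×990.58 + 0.3406×644.97 = 1297.4416 per 100,000.
Lumora: 0.0800×2263.81 + 0.1256×1847.85 + 0.1974×2170.15 + 0.2564×1421.40 + 0.3406×500.27 = 1376.4360 per 100,000.
Ratio = 1297.4416 ÷ 1376.4360 = 0.94261.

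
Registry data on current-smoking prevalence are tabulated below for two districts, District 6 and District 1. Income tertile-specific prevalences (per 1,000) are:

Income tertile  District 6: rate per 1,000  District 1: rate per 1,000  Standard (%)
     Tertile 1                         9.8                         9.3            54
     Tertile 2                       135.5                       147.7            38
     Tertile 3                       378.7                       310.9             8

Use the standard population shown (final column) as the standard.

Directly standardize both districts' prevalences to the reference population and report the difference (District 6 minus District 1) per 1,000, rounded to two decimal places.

1.06

Standard weights: 0.54, 0.38, 0.08.
District 6: 0.5400×9.8 + 0.3800×135.5 + 0.0800×378.7 = 87.0780 per 1,000.
District 1: 0.5400×9.3 + 0.3800×147.7 + 0.0800×310.9 = 86.0200 per 1,000.
Difference = 87.0780 − 86.0200 = 1.0580.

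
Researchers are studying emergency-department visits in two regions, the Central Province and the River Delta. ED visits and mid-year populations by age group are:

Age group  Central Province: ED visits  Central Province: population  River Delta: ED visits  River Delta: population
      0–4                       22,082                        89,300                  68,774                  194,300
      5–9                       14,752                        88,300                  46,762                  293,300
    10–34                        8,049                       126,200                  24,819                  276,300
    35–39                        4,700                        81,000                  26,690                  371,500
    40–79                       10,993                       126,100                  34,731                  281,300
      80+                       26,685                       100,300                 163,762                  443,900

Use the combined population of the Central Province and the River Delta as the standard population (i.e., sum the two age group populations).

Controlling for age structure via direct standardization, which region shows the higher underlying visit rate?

River Delta

Age-specific rates per 1,000 for the Central Province: 247.279, 167.067, 63.780, 58.025, 87.177, 266.052.
For the River Delta: 353.958, 159.434, 89.826, 71.844, 123.466, 368.916.
Combined standard total = 2,471,800; weights = 0.1147, 0.1544, 0.1628, 0.1831, 0.1648, 0.2202.
The Central Province: 0.1147×247.279 + 0.1544×167.067 + 0.1628×63.780 + 0.1831×58.025 + 0.1648×87.177 + 0.2202×266.052 = 148.1146 per 1,000.
The River Delta: 0.1147×353.958 + 0.1544×159.434 + 0.1628×89.826 + 0.1831×71.844 + 0.1648×123.466 + 0.2202×368.916 = 194.5753 per 1,000.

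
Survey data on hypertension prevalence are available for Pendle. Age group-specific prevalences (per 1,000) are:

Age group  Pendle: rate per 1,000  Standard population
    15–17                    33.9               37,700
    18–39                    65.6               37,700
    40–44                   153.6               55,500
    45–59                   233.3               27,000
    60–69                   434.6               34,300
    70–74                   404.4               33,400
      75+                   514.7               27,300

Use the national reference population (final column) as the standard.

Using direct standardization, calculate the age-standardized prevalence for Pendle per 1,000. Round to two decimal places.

Standard total = 252,900; weights = 0.1491, 0.1491, 0.2195, 0.1068, 0.1356, 0.1321, 0.1079.
Standardized rate: 0.1491×33.9 + 0.1491×65.6 + 0.2195×153.6 + 0.1068×233.3 + 0.1356×434.6 + 0.1321×404.4 + 0.1079×514.7 = 241.3606 per 1,000.

241.36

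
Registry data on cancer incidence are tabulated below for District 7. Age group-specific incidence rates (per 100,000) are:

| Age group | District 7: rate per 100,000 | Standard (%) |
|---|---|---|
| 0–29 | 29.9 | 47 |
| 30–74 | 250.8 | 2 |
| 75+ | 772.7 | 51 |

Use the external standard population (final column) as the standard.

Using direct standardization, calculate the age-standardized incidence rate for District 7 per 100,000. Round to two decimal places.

Standard weights: 0.47, 0.02, 0.51.
Standardized rate: 0.4700×29.9 + 0.0200×250.8 + 0.5100×772.7 = 413.1460 per 100,000.

413.15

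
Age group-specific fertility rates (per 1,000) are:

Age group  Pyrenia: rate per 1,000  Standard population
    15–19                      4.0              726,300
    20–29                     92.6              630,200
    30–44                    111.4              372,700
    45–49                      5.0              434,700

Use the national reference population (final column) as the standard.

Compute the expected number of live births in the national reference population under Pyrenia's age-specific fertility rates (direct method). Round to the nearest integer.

104954

Expected live births = Σ (standard pop × age-specific rate ÷ 1,000)
= 726,300×4.0/1,000 + 630,200×92.6/1,000 + 372,700×111.4/1,000 + 434,700×5.0/1,000
= 2905.20 + 58356.52 + 41518.78 + 2173.50 = 104954.00.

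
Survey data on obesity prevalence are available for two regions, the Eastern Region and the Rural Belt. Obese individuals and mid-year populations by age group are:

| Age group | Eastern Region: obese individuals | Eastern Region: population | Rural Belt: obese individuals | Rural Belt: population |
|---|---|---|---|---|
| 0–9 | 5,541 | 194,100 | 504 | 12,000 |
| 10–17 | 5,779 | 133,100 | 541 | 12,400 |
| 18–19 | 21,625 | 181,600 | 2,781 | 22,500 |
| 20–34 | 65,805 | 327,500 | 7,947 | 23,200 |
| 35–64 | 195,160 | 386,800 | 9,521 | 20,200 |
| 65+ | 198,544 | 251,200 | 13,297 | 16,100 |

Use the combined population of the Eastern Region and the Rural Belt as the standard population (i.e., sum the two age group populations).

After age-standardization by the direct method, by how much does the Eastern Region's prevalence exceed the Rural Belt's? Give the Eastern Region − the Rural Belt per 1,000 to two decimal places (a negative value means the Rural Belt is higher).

Age-specific rates per 1,000 for the Eastern Region: 28.547, 43.418, 119.080, 200.931, 504.550, 790.382.
For the Rural Belt: 42.000, 43.629, 123.600, 342.543, 471.337, 825.901.
Combined standard total = 1,580,700; weights = 0.1304, 0.0920, 0.1291, 0.2219, 0.2575, 0.1691.
The Eastern Region: 0.1304×28.547 + 0.0920×43.418 + 0.1291×119.080 + 0.2219×200.931 + 0.2575×504.550 + 0.1691×790.382 = 331.2412 per 1,000.
The Rural Belt: 0.1304×42.000 + 0.0920×43.629 + 0.1291×123.600 + 0.2219×342.543 + 0.2575×471.337 + 0.1691×825.901 = 362.4711 per 1,000.
Difference = 331.2412 − 362.4711 = -31.2299.

-31.23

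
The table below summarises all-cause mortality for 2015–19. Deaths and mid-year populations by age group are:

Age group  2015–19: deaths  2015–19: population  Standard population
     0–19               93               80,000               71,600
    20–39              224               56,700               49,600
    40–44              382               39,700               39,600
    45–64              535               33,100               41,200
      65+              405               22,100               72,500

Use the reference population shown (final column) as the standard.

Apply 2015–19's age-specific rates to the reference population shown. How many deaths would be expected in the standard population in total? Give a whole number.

2655

Age-specific rates per 100,000 for 2015–19: 116.25, 395.06, 962.22, 1616.31, 1832.58.
Expected deaths = Σ (standard pop × age-specific rate ÷ 100,000)
= 71,600×116.25/100,000 + 49,600×395.06/100,000 + 39,600×962.22/100,000 + 41,200×1616.31/100,000 + 72,500×1832.58/100,000
= 83.23 + 195.95 + 381.04 + 665.92 + 1328.62 = 2654.76.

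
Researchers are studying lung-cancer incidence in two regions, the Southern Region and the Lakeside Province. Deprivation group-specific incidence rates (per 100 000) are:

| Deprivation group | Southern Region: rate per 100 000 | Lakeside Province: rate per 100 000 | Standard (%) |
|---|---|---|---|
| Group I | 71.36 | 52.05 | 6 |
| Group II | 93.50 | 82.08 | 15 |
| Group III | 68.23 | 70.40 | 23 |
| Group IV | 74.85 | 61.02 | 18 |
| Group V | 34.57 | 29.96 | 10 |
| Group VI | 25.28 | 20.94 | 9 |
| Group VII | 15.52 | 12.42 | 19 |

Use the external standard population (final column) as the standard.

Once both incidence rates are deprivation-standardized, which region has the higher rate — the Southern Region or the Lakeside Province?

Southern Region

Standard weights: 0.06, 0.15, 0.23, 0.18, 0.10, 0.09, 0.19.
The Southern Region: 0.0600×71.36 + 0.1500×93.50 + 0.2300×68.23 + 0.1800×74.85 + 0.1000×34.57 + 0.0900×25.28 + 0.1900×15.52 = 56.1535 per 100 000.
The Lakeside Province: 0.0600×52.05 + 0.1500×82.08 + 0.2300×70.40 + 0.1800×61.02 + 0.1000×29.96 + 0.0900×20.94 + 0.1900×12.42 = 49.8510 per 100 000.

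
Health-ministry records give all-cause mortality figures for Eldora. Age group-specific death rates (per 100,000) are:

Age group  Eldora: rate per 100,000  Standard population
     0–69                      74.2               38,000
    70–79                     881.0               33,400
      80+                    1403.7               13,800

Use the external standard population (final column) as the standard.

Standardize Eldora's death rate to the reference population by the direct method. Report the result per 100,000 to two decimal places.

Standard total = 85,200; weights = 0.4460, 0.3920, 0.1620.
Standardized rate: 0.4460×74.2 + 0.3920×881.0 + 0.1620×1403.7 = 605.8223 per 100,000.

605.82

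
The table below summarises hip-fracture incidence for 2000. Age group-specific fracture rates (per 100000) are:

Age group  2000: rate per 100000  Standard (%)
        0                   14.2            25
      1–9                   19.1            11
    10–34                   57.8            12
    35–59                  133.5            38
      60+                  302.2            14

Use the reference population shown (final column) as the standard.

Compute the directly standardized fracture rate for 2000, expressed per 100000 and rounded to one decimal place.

Standard weights: 0.25, 0.11, 0.12, 0.38, 0.14.
Standardized rate: 0.2500×14.2 + 0.1100×19.1 + 0.1200×57.8 + 0.3800×133.5 + 0.1400×302.2 = 105.6250 per 100000.

105.6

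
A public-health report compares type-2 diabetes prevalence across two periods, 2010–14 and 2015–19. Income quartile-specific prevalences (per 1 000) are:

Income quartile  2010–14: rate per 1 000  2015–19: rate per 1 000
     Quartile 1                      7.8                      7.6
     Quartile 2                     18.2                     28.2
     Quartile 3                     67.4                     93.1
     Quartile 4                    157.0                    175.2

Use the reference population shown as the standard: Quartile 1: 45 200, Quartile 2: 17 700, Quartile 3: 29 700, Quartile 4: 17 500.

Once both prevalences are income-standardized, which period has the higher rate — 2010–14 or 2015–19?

2015–19

Standard total = 110 100; weights = 0.4105, 0.1608, 0.2698, 0.1589.
2010–14: 0.4105×7.8 + 0.1608×18.2 + 0.2698×67.4 + 0.1589×157.0 = 49.2641 per 1 000.
2015–19: 0.4105×7.6 + 0.1608×28.2 + 0.2698×93.1 + 0.1589×175.2 = 60.6152 per 1 000.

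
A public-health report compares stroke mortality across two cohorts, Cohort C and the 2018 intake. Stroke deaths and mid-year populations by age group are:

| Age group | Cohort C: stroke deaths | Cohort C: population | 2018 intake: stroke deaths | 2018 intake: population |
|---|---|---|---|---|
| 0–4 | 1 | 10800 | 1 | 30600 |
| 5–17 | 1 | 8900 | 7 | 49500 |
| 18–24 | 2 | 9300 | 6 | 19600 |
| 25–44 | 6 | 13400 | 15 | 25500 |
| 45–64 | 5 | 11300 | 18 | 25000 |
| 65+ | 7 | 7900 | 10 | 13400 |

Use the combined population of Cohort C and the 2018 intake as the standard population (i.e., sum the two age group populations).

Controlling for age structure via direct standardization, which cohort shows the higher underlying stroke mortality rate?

Age-specific rates per 100000 for Cohort C: 9.26, 11.24, 21.51, 44.78, 44.25, 88.61.
For the 2018 intake: 3.27, 14.14, 30.61, 58.82, 72.00, 74.63.
Combined standard total = 225200; weights = 0.1838, 0.2593, 0.1283, 0.1727, 0.1612, 0.0946.
Cohort C: 0.1838×9.26 + 0.2593×11.24 + 0.1283×21.51 + 0.1727×44.78 + 0.1612×44.25 + 0.0946×88.61 = 30.6232 per 100000.
The 2018 intake: 0.1838×3.27 + 0.2593×14.14 + 0.1283×30.61 + 0.1727×58.82 + 0.1612×72.00 + 0.0946×74.63 = 37.0215 per 100000.
The crude rates (35.71 vs 34.84) would put Cohort C higher, but that reflects its age composition; once standardized to a common age structure, the 2018 intake has the higher underlying rate.

2018 intake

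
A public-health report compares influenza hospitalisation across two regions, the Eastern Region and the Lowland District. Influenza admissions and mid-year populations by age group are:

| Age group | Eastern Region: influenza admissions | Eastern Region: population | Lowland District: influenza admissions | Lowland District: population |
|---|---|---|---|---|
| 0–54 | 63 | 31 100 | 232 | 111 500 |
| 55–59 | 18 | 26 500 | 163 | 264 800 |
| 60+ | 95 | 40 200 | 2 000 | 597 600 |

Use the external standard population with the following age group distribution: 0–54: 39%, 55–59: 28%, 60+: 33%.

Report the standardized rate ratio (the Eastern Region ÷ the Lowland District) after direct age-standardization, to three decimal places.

0.843

Age-specific rates per 100 000 for the Eastern Region: 202.57, 67.92, 236.32.
For the Lowland District: 208.07, 61.56, 334.67.
Standard weights: 0.39, 0.28, 0.33.
The Eastern Region: 0.3900×202.57 + 0.2800×67.92 + 0.3300×236.32 = 176.0072 per 100 000.
The Lowland District: 0.3900×208.07 + 0.2800×61.56 + 0.3300×334.67 = 208.8254 per 100 000.
Ratio = 176.0072 ÷ 208.8254 = 0.84284.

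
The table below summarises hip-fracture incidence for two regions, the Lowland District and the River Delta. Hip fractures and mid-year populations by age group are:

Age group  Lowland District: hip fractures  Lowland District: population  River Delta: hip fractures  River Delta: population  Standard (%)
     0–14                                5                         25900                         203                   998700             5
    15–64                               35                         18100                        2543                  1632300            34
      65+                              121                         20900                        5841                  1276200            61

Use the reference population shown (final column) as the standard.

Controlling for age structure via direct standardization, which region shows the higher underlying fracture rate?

Lowland District

Age-specific rates per 100000 for the Lowland District: 19.31, 193.37, 578.95.
For the River Delta: 20.33, 155.79, 457.69.
Standard weights: 0.05, 0.34, 0.61.
The Lowland District: 0.0500×19.31 + 0.3400×193.37 + 0.6100×578.95 = 419.8690 per 100000.
The River Delta: 0.0500×20.33 + 0.3400×155.79 + 0.6100×457.69 = 333.1747 per 100000.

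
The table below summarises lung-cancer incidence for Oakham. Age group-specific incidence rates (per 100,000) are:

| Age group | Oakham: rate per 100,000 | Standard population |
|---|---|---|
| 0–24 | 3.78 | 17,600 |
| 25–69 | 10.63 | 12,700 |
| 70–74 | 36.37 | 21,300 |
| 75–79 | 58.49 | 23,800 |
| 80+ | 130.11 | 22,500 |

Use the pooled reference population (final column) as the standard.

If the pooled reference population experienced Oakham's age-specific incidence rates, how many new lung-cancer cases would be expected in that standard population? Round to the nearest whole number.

53

Expected new lung-cancer cases = Σ (standard pop × age-specific rate ÷ 100,000)
= 17,600×3.78/100,000 + 12,700×10.63/100,000 + 21,300×36.37/100,000 + 23,800×58.49/100,000 + 22,500×130.11/100,000
= 0.67 + 1.35 + 7.75 + 13.92 + 29.27 = 52.96.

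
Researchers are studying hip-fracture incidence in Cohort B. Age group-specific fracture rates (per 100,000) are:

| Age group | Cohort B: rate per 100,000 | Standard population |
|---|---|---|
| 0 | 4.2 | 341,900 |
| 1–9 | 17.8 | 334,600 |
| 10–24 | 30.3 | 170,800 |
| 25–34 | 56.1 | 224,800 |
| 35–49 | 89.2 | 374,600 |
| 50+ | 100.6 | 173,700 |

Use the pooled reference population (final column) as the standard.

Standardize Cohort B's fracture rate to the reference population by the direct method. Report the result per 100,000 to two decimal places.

46.94

Standard total = 1,620,400; weights = 0.2110, 0.2065, 0.1054, 0.1387, 0.2312, 0.1072.
Standardized rate: 0.2110×4.2 + 0.2065×17.8 + 0.1054×30.3 + 0.1387×56.1 + 0.2312×89.2 + 0.1072×100.6 = 46.9433 per 100,000.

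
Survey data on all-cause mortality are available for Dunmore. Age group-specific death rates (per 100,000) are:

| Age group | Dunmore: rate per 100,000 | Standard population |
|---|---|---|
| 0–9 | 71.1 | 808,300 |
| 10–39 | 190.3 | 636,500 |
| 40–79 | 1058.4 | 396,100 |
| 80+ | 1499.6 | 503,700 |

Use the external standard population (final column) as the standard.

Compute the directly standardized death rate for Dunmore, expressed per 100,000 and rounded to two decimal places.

Standard total = 2,344,600; weights = 0.3447, 0.2715, 0.1689, 0.2148.
Standardized rate: 0.3447×71.1 + 0.2715×190.3 + 0.1689×1058.4 + 0.2148×1499.6 = 577.1461 per 100,000.

577.15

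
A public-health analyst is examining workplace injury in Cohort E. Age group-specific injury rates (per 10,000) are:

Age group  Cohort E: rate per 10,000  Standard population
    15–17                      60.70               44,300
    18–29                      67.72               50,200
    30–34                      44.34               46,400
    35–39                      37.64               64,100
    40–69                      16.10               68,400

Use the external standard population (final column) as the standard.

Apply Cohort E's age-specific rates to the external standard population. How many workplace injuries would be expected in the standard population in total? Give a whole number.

1166

Expected workplace injuries = Σ (standard pop × age-specific rate ÷ 10,000)
= 44,300×60.70/10,000 + 50,200×67.72/10,000 + 46,400×44.34/10,000 + 64,100×37.64/10,000 + 68,400×16.10/10,000
= 268.90 + 339.95 + 205.74 + 241.27 + 110.12 = 1165.99.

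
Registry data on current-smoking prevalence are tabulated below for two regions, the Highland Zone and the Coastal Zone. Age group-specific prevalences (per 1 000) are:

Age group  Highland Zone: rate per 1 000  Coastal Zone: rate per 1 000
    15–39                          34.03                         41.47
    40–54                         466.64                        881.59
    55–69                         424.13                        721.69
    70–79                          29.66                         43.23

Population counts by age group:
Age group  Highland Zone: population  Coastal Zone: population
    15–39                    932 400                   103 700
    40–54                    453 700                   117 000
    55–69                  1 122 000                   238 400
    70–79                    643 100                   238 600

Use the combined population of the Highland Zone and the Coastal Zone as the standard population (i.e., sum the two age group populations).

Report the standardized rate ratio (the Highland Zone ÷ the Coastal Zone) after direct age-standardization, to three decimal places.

0.578

Combined standard total = 3 848 900; weights = 0.2692, 0.1483, 0.3535, 0.2291.
The Highland Zone: 0.2692×34.03 + 0.1483×466.64 + 0.3535×424.13 + 0.2291×29.66 = 235.0561 per 1 000.
The Coastal Zone: 0.2692×41.47 + 0.1483×881.59 + 0.3535×721.69 + 0.2291×43.23 = 406.8678 per 1 000.
Ratio = 235.0561 ÷ 406.8678 = 0.57772.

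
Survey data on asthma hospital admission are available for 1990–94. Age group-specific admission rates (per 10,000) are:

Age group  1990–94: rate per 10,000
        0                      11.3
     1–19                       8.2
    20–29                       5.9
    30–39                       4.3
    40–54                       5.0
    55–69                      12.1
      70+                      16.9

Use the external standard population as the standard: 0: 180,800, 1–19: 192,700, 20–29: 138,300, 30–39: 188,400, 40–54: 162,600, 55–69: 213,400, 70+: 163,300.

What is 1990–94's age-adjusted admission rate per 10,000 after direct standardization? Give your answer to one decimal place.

9.2

Standard total = 1,239,500; weights = 0.1459, 0.1555, 0.1116, 0.1520, 0.1312, 0.1722, 0.1317.
Standardized rate: 0.1459×11.3 + 0.1555×8.2 + 0.1116×5.9 + 0.1520×4.3 + 0.1312×5.0 + 0.1722×12.1 + 0.1317×16.9 = 9.2006 per 10,000.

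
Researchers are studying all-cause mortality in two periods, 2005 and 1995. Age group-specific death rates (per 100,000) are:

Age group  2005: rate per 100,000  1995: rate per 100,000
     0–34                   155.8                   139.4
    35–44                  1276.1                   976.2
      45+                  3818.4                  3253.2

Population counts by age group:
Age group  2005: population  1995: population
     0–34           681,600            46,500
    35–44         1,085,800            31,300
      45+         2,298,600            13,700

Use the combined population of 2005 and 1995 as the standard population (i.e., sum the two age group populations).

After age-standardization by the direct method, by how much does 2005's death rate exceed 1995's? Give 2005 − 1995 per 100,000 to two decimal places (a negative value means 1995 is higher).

397.80

Combined standard total = 4,157,500; weights = 0.1751, 0.2687, 0.5562.
2005: 0.1751×155.8 + 0.2687×1276.1 + 0.5562×3818.4 = 2493.8679 per 100,000.
1995: 0.1751×139.4 + 0.2687×976.2 + 0.5562×3253.2 = 2096.0636 per 100,000.
Difference = 2493.8679 − 2096.0636 = 397.8042.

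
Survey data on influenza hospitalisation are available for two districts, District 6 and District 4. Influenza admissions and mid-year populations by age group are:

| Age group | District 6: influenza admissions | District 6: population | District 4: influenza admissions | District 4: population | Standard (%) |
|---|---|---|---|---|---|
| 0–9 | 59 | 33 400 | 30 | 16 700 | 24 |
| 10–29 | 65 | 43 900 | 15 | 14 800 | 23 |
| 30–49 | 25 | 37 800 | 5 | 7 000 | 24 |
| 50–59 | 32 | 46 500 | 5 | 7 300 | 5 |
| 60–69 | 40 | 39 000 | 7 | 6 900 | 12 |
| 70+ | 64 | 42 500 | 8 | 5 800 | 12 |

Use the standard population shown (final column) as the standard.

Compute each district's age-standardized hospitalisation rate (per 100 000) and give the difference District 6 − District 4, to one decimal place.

Age-specific rates per 100 000 for District 6: 176.65, 148.06, 66.14, 68.82, 102.56, 150.59.
For District 4: 179.64, 101.35, 71.43, 68.49, 101.45, 137.93.
Standard weights: 0.24, 0.23, 0.24, 0.05, 0.12, 0.12.
District 6: 0.2400×176.65 + 0.2300×148.06 + 0.2400×66.14 + 0.0500×68.82 + 0.1200×102.56 + 0.1200×150.59 = 126.1420 per 100 000.
District 4: 0.2400×179.64 + 0.2300×101.35 + 0.2400×71.43 + 0.0500×68.49 + 0.1200×101.45 + 0.1200×137.93 = 115.7177 per 100 000.
Difference = 126.1420 − 115.7177 = 10.4243.

10.4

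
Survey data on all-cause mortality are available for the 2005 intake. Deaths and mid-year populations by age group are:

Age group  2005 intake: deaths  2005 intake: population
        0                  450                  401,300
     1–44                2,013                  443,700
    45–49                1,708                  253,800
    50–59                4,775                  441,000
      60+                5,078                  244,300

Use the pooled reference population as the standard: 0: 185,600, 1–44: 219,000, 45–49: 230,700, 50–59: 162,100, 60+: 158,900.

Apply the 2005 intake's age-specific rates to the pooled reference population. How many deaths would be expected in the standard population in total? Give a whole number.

7812

Age-specific rates per 1,000 for the 2005 intake: 1.121, 4.537, 6.730, 10.828, 20.786.
Expected deaths = Σ (standard pop × age-specific rate ÷ 1,000)
= 185,600×1.121/1,000 + 219,000×4.537/1,000 + 230,700×6.730/1,000 + 162,100×10.828/1,000 + 158,900×20.786/1,000
= 208.12 + 993.57 + 1552.54 + 1755.16 + 3302.88 = 7812.28.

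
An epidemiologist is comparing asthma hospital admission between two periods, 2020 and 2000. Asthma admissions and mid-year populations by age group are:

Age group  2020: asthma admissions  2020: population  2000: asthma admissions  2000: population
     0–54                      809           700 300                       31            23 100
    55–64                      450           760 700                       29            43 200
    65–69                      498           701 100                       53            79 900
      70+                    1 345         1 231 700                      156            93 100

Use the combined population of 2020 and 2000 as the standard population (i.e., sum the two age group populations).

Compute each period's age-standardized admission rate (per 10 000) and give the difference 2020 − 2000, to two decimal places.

Age-specific rates per 10 000 for 2020: 11.55, 5.92, 7.10, 10.92.
For 2000: 13.42, 6.71, 6.63, 16.76.
Combined standard total = 3 633 100; weights = 0.1991, 0.2213, 0.2150, 0.3646.
2020: 0.1991×11.55 + 0.2213×5.92 + 0.2150×7.10 + 0.3646×10.92 = 9.1180 per 10 000.
2000: 0.1991×13.42 + 0.2213×6.71 + 0.2150×6.63 + 0.3646×16.76 = 11.6935 per 10 000.
Difference = 9.1180 − 11.6935 = -2.5755.

-2.58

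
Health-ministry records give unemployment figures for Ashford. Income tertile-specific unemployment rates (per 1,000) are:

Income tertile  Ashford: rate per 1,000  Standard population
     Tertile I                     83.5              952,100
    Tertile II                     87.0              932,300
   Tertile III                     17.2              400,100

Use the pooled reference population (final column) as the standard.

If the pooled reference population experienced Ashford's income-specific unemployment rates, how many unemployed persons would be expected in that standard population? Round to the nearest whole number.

167492

Expected unemployed persons = Σ (standard pop × income-specific rate ÷ 1,000)
= 952,100×83.5/1,000 + 932,300×87.0/1,000 + 400,100×17.2/1,000
= 79500.35 + 81110.10 + 6881.72 = 167492.17.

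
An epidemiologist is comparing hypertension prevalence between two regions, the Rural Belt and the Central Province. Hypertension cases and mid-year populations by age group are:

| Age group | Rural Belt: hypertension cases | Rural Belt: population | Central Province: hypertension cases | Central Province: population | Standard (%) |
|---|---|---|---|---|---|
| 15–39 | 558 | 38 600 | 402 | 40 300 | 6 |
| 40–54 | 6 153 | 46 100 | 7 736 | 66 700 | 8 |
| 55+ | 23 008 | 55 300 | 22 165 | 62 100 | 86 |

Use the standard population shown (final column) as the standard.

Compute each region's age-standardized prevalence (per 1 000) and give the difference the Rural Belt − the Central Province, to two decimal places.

Age-specific rates per 1 000 for the Rural Belt: 14.456, 133.471, 416.058.
For the Central Province: 9.975, 115.982, 356.924.
Standard weights: 0.06, 0.08, 0.86.
The Rural Belt: 0.0600×14.456 + 0.0800×133.471 + 0.8600×416.058 = 369.3548 per 1 000.
The Central Province: 0.0600×9.975 + 0.0800×115.982 + 0.8600×356.924 = 316.8320 per 1 000.
Difference = 369.3548 − 316.8320 = 52.5228.

52.52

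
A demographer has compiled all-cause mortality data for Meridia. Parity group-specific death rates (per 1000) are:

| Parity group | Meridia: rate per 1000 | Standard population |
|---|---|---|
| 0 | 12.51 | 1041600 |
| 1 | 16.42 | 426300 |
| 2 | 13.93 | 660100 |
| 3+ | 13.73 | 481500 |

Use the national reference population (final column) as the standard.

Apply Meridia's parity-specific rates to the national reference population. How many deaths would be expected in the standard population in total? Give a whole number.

Expected deaths = Σ (standard pop × parity-specific rate ÷ 1000)
= 1041600×12.51/1000 + 426300×16.42/1000 + 660100×13.93/1000 + 481500×13.73/1000
= 13030.42 + 6999.85 + 9195.19 + 6610.99 = 35836.45.

35836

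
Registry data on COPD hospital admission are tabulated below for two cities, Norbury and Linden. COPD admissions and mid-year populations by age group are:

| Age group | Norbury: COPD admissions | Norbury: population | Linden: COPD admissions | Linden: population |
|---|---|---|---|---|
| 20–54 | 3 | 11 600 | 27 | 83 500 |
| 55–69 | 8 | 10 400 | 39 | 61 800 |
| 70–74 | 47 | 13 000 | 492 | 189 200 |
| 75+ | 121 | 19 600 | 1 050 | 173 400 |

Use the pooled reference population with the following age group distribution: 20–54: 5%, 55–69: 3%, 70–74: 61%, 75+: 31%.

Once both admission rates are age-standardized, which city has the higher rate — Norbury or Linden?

Norbury

Age-specific rates per 10 000 for Norbury: 2.59, 7.69, 36.15, 61.73.
For Linden: 3.23, 6.31, 26.00, 60.55.
Standard weights: 0.05, 0.03, 0.61, 0.31.
Norbury: 0.0500×2.59 + 0.0300×7.69 + 0.6100×36.15 + 0.3100×61.73 = 41.5517 per 10 000.
Linden: 0.0500×3.23 + 0.0300×6.31 + 0.6100×26.00 + 0.3100×60.55 = 34.9852 per 10 000.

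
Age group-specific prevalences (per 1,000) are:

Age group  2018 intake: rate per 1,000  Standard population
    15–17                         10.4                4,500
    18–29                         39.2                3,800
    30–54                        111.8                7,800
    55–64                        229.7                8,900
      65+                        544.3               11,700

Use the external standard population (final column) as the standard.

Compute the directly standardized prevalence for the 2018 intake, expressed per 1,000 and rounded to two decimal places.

Standard total = 36,700; weights = 0.1226, 0.1035, 0.2125, 0.2425, 0.3188.
Standardized rate: 0.1226×10.4 + 0.1035×39.2 + 0.2125×111.8 + 0.2425×229.7 + 0.3188×544.3 = 258.3226 per 1,000.

258.32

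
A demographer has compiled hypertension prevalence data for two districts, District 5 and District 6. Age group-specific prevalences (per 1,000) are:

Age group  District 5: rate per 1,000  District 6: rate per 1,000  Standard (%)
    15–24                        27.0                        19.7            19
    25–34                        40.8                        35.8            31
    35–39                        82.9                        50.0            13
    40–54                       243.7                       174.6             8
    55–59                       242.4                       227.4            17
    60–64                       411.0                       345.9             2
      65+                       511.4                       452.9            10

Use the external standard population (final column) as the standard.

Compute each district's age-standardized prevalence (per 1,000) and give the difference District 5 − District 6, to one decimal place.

22.4

Standard weights: 0.19, 0.31, 0.13, 0.08, 0.17, 0.02, 0.10.
District 5: 0.1900×27.0 + 0.3100×40.8 + 0.1300×82.9 + 0.0800×243.7 + 0.1700×242.4 + 0.0200×411.0 + 0.1000×511.4 = 148.6190 per 1,000.
District 6: 0.1900×19.7 + 0.3100×35.8 + 0.1300×50.0 + 0.0800×174.6 + 0.1700×227.4 + 0.0200×345.9 + 0.1000×452.9 = 126.1750 per 1,000.
Difference = 148.6190 − 126.1750 = 22.4440.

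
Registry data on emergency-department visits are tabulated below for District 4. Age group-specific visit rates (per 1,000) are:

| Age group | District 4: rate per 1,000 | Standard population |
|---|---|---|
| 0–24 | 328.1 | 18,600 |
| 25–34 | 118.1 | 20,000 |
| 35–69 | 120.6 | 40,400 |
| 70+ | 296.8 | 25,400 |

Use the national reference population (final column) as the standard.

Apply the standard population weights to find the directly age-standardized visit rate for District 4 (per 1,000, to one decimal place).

Standard total = 104,400; weights = 0.1782, 0.1916, 0.3870, 0.2433.
Standardized rate: 0.1782×328.1 + 0.1916×118.1 + 0.3870×120.6 + 0.2433×296.8 = 199.9580 per 1,000.

200.0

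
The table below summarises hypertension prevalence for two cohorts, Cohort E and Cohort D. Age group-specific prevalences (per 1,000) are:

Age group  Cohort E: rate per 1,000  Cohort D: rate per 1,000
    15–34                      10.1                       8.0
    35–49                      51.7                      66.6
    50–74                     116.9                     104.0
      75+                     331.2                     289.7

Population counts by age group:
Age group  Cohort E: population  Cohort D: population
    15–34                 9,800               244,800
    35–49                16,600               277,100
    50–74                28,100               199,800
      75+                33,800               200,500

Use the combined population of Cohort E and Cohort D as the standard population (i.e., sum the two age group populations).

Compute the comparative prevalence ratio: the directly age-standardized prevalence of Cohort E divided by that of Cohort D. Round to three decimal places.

Combined standard total = 1,010,500; weights = 0.2520, 0.2906, 0.2255, 0.2319.
Cohort E: 0.2520×10.1 + 0.2906×51.7 + 0.2255×116.9 + 0.2319×331.2 = 120.7298 per 1,000.
Cohort D: 0.2520×8.0 + 0.2906×66.6 + 0.2255×104.0 + 0.2319×289.7 = 111.9995 per 1,000.
Ratio = 120.7298 ÷ 111.9995 = 1.07795.

1.078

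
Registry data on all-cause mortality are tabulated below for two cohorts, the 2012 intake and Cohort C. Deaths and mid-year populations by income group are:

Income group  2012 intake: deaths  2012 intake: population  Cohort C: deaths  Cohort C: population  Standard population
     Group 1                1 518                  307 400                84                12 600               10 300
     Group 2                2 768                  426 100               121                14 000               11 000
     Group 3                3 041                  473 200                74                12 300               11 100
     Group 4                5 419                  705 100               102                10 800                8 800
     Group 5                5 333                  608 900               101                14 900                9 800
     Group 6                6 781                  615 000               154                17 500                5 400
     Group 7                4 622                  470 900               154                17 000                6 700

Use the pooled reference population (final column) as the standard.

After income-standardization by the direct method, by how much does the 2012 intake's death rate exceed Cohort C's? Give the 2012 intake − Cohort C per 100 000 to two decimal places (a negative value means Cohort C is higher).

Income-specific rates per 100 000 for the 2012 intake: 493.82, 649.61, 642.65, 768.54, 875.84, 1102.60, 981.52.
For Cohort C: 666.67, 864.29, 601.63, 944.44, 677.85, 880.00, 905.88.
Standard total = 63 100; weights = 0.1632, 0.1743, 0.1759, 0.1395, 0.1553, 0.0856, 0.1062.
The 2012 intake: 0.1632×493.82 + 0.1743×649.61 + 0.1759×642.65 + 0.1395×768.54 + 0.1553×875.84 + 0.0856×1102.60 + 0.1062×981.52 = 748.6869 per 100 000.
Cohort C: 0.1632×666.67 + 0.1743×864.29 + 0.1759×601.63 + 0.1395×944.44 + 0.1553×677.85 + 0.0856×880.00 + 0.1062×905.88 = 773.8088 per 100 000.
Difference = 748.6869 − 773.8088 = -25.1219.

-25.12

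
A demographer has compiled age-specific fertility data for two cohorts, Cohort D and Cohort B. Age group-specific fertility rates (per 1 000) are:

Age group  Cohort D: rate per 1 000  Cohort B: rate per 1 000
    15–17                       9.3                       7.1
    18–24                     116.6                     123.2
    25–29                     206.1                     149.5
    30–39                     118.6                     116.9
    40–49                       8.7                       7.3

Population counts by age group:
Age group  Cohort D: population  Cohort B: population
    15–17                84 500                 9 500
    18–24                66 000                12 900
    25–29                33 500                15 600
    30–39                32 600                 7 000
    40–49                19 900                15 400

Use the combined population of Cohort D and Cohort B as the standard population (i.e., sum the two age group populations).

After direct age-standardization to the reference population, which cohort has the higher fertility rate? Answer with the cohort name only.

Cohort D

Combined standard total = 296 900; weights = 0.3166, 0.2657, 0.1654, 0.1334, 0.1189.
Cohort D: 0.3166×9.3 + 0.2657×116.6 + 0.1654×206.1 + 0.1334×118.6 + 0.1189×8.7 = 84.8674 per 1 000.
Cohort B: 0.3166×7.1 + 0.2657×123.2 + 0.1654×149.5 + 0.1334×116.9 + 0.1189×7.3 = 76.1713 per 1 000.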